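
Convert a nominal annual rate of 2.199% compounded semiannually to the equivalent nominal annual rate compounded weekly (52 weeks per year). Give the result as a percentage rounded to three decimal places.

2.187%

EAR = (1 + 0.02199/2)^2 − 1 = 0.022111.
Solve (1 + r/52)^52 = 1.022111: r/52 = 1.022111^(1/52) − 1 = 0.000421, so r = 0.021875 = 2.187%.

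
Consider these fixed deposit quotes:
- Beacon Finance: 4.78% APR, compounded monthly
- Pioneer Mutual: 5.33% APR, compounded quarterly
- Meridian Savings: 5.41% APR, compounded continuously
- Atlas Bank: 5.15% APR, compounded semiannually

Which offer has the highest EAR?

Meridian Savings

Beacon Finance: (1 + 0.0478/12)^12 − 1 = 4.886%
Pioneer Mutual: (1 + 0.0533/4)^4 − 1 = 5.437%
Meridian Savings: e^0.0541 − 1 = 5.559%
Atlas Bank: (1 + 0.0515/2)^2 − 1 = 5.216%
The highest effective annual rate is Meridian Savings at 5.559%.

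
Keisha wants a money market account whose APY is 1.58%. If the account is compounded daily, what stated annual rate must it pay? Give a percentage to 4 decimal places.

(1 + r/365)^365 − 1 = 0.0158, so 1 + r/365 = 1.0158^(1/365).
r/365 = 0.000043, so r = 0.015677 = 1.5677%.

1.5677%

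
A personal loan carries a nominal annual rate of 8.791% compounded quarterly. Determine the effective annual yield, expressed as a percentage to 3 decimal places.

EAR = (1 + 0.08791/4)^4 − 1.
= (1 + 0.021978)^4 − 1 = 1.090851 − 1 = 9.085%.

9.085%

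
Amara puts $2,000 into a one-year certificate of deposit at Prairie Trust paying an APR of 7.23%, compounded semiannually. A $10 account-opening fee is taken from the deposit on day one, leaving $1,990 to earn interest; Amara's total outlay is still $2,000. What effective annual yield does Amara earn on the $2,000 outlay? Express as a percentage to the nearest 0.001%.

Value after one year: 1,990 × (1 + 0.0723/2)^2 = 1,990 × 1.073607 = $2,136.48.
Effective yield on the $2,000 outlay: 2,136.48 / 2,000 − 1 = 0.068239 = 6.824%.

6.824%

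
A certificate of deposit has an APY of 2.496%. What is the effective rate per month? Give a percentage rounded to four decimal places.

0.2057%

The per-month rate i satisfies (1 + i)^12 = 1 + 0.02496.
i = 1.02496^(1/12) − 1 = 0.0020566 = 0.2057%.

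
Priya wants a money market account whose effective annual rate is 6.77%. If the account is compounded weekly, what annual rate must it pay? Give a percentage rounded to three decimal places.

(1 + r/52)^52 − 1 = 0.0677, so 1 + r/52 = 1.0677^(1/52).
r/52 = 0.001261, so r = 0.065548 = 6.555%.

6.555%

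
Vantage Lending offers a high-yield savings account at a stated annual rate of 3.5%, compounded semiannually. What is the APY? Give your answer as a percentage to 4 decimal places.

3.5306%

EAR = (1 + 0.035/2)^2 − 1.
= (1 + 0.017500)^2 − 1 = 1.035306 − 1 = 3.5306%.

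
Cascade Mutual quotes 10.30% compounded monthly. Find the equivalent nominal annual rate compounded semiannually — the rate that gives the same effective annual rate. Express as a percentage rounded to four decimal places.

EAR = (1 + 0.1030/12)^12 − 1 = 0.108004.
Solve (1 + r/2)^2 = 1.108004: r/2 = 1.108004^(1/2) − 1 = 0.052618, so r = 0.105236 = 10.5236%.

10.5236%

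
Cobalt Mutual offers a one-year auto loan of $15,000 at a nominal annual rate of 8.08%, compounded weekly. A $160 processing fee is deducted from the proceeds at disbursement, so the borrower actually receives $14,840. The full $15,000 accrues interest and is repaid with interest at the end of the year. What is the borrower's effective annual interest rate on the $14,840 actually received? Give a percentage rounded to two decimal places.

Amount owed after one year: 15,000 × (1 + 0.0808/52)^52 = 15,000 × 1.084086 = $16,261.29.
Effective rate on net proceeds: 16,261.29 / 14,840 − 1 = 0.095774 = 9.58%.

9.58%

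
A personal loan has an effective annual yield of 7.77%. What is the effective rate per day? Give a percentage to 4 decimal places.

The per-day rate i satisfies (1 + i)^365 = 1 + 0.0777.
i = 1.0777^(1/365) − 1 = 0.0002050 = 0.0205%.

0.0205%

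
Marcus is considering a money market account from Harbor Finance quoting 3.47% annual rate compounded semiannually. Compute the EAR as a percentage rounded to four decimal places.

3.5001%

EAR = (1 + 0.0347/2)^2 − 1.
= (1 + 0.017350)^2 − 1 = 1.035001 − 1 = 3.5001%.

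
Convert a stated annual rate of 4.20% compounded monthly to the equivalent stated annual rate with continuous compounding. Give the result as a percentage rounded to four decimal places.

4.1927%

EAR = (1 + 0.0420/12)^12 − 1 = 0.042818.
Equivalent continuous rate: r = ln(1 + 0.042818) = 0.041927 = 4.1927%.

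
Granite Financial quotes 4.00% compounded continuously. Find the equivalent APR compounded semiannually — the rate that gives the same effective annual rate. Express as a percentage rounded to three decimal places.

EAR under continuous compounding: e^0.0400 − 1 = 0.040811.
Solve (1 + r/2)^2 = 1.040811: r/2 = 1.040811^(1/2) − 1 = 0.020201, so r = 0.040403 = 4.040%.

4.040%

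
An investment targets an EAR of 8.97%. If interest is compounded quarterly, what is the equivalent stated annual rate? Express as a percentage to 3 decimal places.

8.683%

(1 + r/4)^4 − 1 = 0.0897, so 1 + r/4 = 1.0897^(1/4).
r/4 = 0.021708, so r = 0.086831 = 8.683%.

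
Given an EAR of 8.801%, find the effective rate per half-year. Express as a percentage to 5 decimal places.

4.30772%

The per-half-year rate i satisfies (1 + i)^2 = 1 + 0.08801.
i = 1.08801^(1/2) − 1 = 0.0430772 = 4.30772%.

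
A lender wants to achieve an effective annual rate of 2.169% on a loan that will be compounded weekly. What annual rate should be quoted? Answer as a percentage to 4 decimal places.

(1 + r/52)^52 − 1 = 0.02169, so 1 + r/52 = 1.02169^(1/52).
r/52 = 0.000413, so r = 0.021463 = 2.1463%.

2.1463%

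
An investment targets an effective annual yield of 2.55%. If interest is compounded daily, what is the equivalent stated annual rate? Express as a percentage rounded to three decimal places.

2.518%

(1 + r/365)^365 − 1 = 0.0255, so 1 + r/365 = 1.0255^(1/365).
r/365 = 0.000069, so r = 0.025181 = 2.518%.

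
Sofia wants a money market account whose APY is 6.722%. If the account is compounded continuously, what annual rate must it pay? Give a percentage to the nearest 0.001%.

Continuous: nominal r satisfies e^r − 1 = 0.06722.
r = ln(1 + 0.06722) = ln(1.06722) = 0.065057 = 6.506%.

6.506%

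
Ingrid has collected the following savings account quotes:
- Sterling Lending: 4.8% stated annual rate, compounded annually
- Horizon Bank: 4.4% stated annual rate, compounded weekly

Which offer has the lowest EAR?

Sterling Lending: compounded annually, EAR = 4.800%
Horizon Bank: (1 + 0.044/52)^52 − 1 = 4.496%
The lowest effective annual rate is Horizon Bank at 4.496%.

Horizon Bank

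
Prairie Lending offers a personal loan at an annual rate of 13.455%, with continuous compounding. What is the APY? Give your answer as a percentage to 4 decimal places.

With continuous compounding, EAR = e^0.13455 − 1.
e^0.13455 = 1.144022, so EAR = 0.144022 = 14.4022%.

14.4022%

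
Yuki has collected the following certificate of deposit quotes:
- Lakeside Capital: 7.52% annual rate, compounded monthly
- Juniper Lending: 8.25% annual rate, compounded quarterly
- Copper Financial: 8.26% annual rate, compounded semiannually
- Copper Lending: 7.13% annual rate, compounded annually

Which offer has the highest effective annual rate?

Juniper Lending

Lakeside Capital: (1 + 0.0752/12)^12 − 1 = 7.785%
Juniper Lending: (1 + 0.0825/4)^4 − 1 = 8.509%
Copper Financial: (1 + 0.0826/2)^2 − 1 = 8.431%
Copper Lending: compounded annually, EAR = 7.130%
The highest effective annual rate is Juniper Lending at 8.509%.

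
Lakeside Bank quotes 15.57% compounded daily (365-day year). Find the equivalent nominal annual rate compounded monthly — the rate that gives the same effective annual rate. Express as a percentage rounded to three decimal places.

15.668%

EAR = (1 + 0.1557/365)^365 − 1 = 0.168437.
Solve (1 + r/12)^12 = 1.168437: r/12 = 1.168437^(1/12) − 1 = 0.013057, so r = 0.156681 = 15.668%.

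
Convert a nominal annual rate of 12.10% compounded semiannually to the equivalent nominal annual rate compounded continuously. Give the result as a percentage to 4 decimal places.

EAR = (1 + 0.1210/2)^2 − 1 = 0.124660.
Equivalent continuous rate: r = ln(1 + 0.124660) = 0.117481 = 11.7481%.

11.7481%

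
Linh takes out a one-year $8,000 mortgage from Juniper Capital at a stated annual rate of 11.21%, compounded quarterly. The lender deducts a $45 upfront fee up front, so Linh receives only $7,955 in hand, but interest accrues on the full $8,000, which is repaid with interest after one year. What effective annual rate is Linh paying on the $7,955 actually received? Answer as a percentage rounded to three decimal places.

12.322%

Amount owed after one year: 8,000 × (1 + 0.1121/4)^4 = 8,000 × 1.116901 = $8,935.21.
Effective rate on net proceeds: 8,935.21 / 7,955 − 1 = 0.123219 = 12.322%.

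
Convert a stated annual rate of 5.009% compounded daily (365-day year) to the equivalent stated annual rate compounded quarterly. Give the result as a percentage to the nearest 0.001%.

5.040%

EAR = (1 + 0.05009/365)^365 − 1 = 0.051362.
Solve (1 + r/4)^4 = 1.051362: r/4 = 1.051362^(1/4) − 1 = 0.012600, so r = 0.050401 = 5.040%.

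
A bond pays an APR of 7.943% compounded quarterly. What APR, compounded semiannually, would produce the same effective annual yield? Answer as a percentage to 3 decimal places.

8.022%

EAR = (1 + 0.07943/4)^4 − 1 = 0.081827.
Solve (1 + r/2)^2 = 1.081827: r/2 = 1.081827^(1/2) − 1 = 0.040109, so r = 0.080219 = 8.022%.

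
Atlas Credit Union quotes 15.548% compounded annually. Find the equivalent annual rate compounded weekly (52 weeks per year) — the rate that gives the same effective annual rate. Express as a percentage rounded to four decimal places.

Compounded annually, EAR = nominal = 0.155480.
Solve (1 + r/52)^52 = 1.155480: r/52 = 1.155480^(1/52) − 1 = 0.002783, so r = 0.144717 = 14.4717%.

14.4717%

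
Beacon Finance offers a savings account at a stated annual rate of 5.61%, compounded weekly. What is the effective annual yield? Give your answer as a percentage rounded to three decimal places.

EAR = (1 + 0.0561/52)^52 − 1.
= (1 + 0.001079)^52 − 1 = 1.057671 − 1 = 5.767%.

5.767%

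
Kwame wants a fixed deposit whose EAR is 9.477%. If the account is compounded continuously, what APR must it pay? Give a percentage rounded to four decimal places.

9.0544%

Continuous: nominal r satisfies e^r − 1 = 0.09477.
r = ln(1 + 0.09477) = ln(1.09477) = 0.090544 = 9.0544%.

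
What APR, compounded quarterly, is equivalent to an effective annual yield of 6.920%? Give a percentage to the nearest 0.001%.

(1 + r/4)^4 − 1 = 0.06920, so 1 + r/4 = 1.06920^(1/4).
r/4 = 0.016868, so r = 0.067473 = 6.747%.

6.747%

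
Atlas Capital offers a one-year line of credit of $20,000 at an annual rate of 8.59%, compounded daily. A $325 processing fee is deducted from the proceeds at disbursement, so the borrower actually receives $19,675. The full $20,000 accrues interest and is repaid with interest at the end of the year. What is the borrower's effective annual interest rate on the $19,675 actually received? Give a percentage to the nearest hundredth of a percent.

10.77%

Amount owed after one year: 20,000 × (1 + 0.0859/365)^365 = 20,000 × 1.089686 = $21,793.73.
Effective rate on net proceeds: 21,793.73 / 19,675 − 1 = 0.107686 = 10.77%.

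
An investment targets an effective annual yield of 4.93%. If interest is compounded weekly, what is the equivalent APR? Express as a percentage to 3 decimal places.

(1 + r/52)^52 − 1 = 0.0493, so 1 + r/52 = 1.0493^(1/52).
r/52 = 0.000926, so r = 0.048146 = 4.815%.

4.815%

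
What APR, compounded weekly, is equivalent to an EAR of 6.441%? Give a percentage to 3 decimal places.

6.246%

(1 + r/52)^52 − 1 = 0.06441, so 1 + r/52 = 1.06441^(1/52).
r/52 = 0.001201, so r = 0.062458 = 6.246%.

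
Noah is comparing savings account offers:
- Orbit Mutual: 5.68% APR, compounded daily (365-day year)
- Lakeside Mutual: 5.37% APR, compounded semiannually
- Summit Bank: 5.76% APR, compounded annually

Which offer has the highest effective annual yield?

Orbit Mutual: (1 + 0.0568/365)^365 − 1 = 5.844%
Lakeside Mutual: (1 + 0.0537/2)^2 − 1 = 5.442%
Summit Bank: compounded annually, EAR = 5.760%
The highest effective annual rate is Orbit Mutual at 5.844%.

Orbit Mutual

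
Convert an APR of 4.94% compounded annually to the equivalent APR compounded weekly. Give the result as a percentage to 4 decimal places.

4.8241%

Compounded annually, EAR = nominal = 0.049400.
Solve (1 + r/52)^52 = 1.049400: r/52 = 1.049400^(1/52) − 1 = 0.000928, so r = 0.048241 = 4.8241%.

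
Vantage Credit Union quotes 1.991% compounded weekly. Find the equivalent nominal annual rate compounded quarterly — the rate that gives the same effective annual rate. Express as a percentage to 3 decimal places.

1.996%

EAR = (1 + 0.01991/52)^52 − 1 = 0.020106.
Solve (1 + r/4)^4 = 1.020106: r/4 = 1.020106^(1/4) − 1 = 0.004989, so r = 0.019956 = 1.996%.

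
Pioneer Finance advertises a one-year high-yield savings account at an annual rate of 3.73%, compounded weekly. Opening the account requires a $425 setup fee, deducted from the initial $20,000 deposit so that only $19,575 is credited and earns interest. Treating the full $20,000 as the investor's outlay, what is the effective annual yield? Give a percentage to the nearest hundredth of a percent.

1.59%

Value after one year: 19,575 × (1 + 0.0373/52)^52 = 19,575 × 1.037990 = $20,318.66.
Effective yield on the $20,000 outlay: 20,318.66 / 20,000 − 1 = 0.015933 = 1.59%.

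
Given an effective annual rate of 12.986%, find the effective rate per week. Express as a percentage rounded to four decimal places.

0.2351%

The per-week rate i satisfies (1 + i)^52 = 1 + 0.12986.
i = 1.12986^(1/52) − 1 = 0.0023507 = 0.2351%.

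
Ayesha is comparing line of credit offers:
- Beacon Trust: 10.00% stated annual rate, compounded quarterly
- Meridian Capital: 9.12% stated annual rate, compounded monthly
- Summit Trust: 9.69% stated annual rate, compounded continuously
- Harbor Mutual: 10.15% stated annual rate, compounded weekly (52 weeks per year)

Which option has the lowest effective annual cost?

Meridian Capital

Beacon Trust: (1 + 0.1000/4)^4 − 1 = 10.381%
Meridian Capital: (1 + 0.0912/12)^12 − 1 = 9.511%
Summit Trust: e^0.0969 − 1 = 10.175%
Harbor Mutual: (1 + 0.1015/52)^52 − 1 = 10.672%
The lowest effective annual rate is Meridian Capital at 9.511%.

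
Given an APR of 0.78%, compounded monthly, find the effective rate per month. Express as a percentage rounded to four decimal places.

With a nominal annual rate compounded monthly, the periodic rate is the nominal rate divided by 12.
i = 0.0078 / 12 = 0.0006500 = 0.0650%.

0.0650%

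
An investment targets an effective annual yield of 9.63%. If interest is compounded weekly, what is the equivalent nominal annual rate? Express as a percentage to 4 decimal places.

9.2022%

(1 + r/52)^52 − 1 = 0.0963, so 1 + r/52 = 1.0963^(1/52).
r/52 = 0.001770, so r = 0.092022 = 9.2022%.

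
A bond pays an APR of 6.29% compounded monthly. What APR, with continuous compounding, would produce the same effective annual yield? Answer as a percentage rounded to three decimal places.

6.274%

EAR = (1 + 0.0629/12)^12 − 1 = 0.064745.
Equivalent continuous rate: r = ln(1 + 0.064745) = 0.062736 = 6.274%.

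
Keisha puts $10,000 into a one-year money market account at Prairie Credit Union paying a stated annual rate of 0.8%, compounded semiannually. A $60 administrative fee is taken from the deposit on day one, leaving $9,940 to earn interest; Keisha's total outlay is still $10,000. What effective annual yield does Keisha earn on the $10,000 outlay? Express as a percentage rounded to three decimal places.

0.197%

Value after one year: 9,940 × (1 + 0.008/2)^2 = 9,940 × 1.008016 = $10,019.68.
Effective yield on the $10,000 outlay: 10,019.68 / 10,000 − 1 = 0.001968 = 0.197%.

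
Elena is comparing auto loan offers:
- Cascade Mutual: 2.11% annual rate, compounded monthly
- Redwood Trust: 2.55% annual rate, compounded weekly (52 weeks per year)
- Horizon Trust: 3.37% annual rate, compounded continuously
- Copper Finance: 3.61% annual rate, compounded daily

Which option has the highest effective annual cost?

Copper Finance

Cascade Mutual: (1 + 0.0211/12)^12 − 1 = 2.131%
Redwood Trust: (1 + 0.0255/52)^52 − 1 = 2.582%
Horizon Trust: e^0.0337 − 1 = 3.427%
Copper Finance: (1 + 0.0361/365)^365 − 1 = 3.676%
The highest effective annual rate is Copper Finance at 3.676%.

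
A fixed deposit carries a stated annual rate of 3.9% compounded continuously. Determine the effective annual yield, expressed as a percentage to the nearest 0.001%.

3.977%

With continuous compounding, EAR = e^0.039 − 1.
e^0.039 = 1.039770, so EAR = 0.039770 = 3.977%.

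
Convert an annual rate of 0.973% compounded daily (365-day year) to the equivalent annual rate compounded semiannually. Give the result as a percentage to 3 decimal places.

0.975%

EAR = (1 + 0.00973/365)^365 − 1 = 0.009777.
Solve (1 + r/2)^2 = 1.009777: r/2 = 1.009777^(1/2) − 1 = 0.004877, so r = 0.009754 = 0.975%.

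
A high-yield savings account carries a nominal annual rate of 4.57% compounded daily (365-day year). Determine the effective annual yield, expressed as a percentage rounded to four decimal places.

4.6757%

EAR = (1 + 0.0457/365)^365 − 1.
= (1 + 0.000125)^365 − 1 = 1.046757 − 1 = 4.6757%.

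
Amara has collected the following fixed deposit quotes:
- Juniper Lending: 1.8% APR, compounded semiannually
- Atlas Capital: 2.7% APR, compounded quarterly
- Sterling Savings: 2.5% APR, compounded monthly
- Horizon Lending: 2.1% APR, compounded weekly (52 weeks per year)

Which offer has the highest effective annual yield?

Juniper Lending: (1 + 0.018/2)^2 − 1 = 1.808%
Atlas Capital: (1 + 0.027/4)^4 − 1 = 2.727%
Sterling Savings: (1 + 0.025/12)^12 − 1 = 2.529%
Horizon Lending: (1 + 0.021/52)^52 − 1 = 2.122%
The highest effective annual rate is Atlas Capital at 2.727%.

Atlas Capital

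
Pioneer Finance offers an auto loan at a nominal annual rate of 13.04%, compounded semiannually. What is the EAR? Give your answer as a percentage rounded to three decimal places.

13.465%

EAR = (1 + 0.1304/2)^2 − 1.
= (1 + 0.065200)^2 − 1 = 1.134651 − 1 = 13.465%.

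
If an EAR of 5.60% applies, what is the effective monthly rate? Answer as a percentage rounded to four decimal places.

The per-month rate i satisfies (1 + i)^12 = 1 + 0.0560.
i = 1.0560^(1/12) − 1 = 0.0045510 = 0.4551%.

0.4551%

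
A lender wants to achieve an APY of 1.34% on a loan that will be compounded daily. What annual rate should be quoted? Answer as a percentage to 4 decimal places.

1.3311%

(1 + r/365)^365 − 1 = 0.0134, so 1 + r/365 = 1.0134^(1/365).
r/365 = 0.000036, so r = 0.013311 = 1.3311%.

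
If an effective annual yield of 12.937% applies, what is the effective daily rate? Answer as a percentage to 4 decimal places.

0.0333%

The per-day rate i satisfies (1 + i)^365 = 1 + 0.12937.
i = 1.12937^(1/365) − 1 = 0.0003334 = 0.0333%.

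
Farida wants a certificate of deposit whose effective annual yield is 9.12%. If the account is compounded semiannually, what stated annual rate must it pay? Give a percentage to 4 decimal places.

8.9210%

(1 + r/2)^2 − 1 = 0.0912, so 1 + r/2 = 1.0912^(1/2).
r/2 = 0.044605, so r = 0.089210 = 8.9210%.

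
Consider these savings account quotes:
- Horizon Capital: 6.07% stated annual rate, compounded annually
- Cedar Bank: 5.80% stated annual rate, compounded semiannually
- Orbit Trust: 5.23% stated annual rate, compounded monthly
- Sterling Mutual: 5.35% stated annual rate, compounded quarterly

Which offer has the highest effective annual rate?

Horizon Capital: compounded annually, EAR = 6.070%
Cedar Bank: (1 + 0.0580/2)^2 − 1 = 5.884%
Orbit Trust: (1 + 0.0523/12)^12 − 1 = 5.357%
Sterling Mutual: (1 + 0.0535/4)^4 − 1 = 5.458%
The highest effective annual rate is Horizon Capital at 6.070%.

Horizon Capital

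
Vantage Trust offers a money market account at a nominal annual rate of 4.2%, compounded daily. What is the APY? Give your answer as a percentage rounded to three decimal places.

4.289%

EAR = (1 + 0.042/365)^365 − 1.
= (1 + 0.000115)^365 − 1 = 1.042892 − 1 = 4.289%.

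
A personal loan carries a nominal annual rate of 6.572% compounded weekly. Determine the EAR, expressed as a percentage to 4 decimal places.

EAR = (1 + 0.06572/52)^52 − 1.
= (1 + 0.001264)^52 − 1 = 1.067883 − 1 = 6.7883%.

6.7883%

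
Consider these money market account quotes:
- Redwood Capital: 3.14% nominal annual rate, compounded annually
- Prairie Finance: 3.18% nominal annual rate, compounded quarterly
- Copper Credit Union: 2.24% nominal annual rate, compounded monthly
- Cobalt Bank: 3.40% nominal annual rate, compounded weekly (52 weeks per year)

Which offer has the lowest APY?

Redwood Capital: compounded annually, EAR = 3.140%
Prairie Finance: (1 + 0.0318/4)^4 − 1 = 3.218%
Copper Credit Union: (1 + 0.0224/12)^12 − 1 = 2.263%
Cobalt Bank: (1 + 0.0340/52)^52 − 1 = 3.457%
The lowest effective annual rate is Copper Credit Union at 2.263%.

Copper Credit Union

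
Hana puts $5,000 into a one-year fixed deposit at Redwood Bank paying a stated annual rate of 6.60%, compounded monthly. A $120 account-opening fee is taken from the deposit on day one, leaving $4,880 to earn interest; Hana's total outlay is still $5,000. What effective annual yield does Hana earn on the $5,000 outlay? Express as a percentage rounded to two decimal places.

Value after one year: 4,880 × (1 + 0.0660/12)^12 = 4,880 × 1.068034 = $5,212.00.
Effective yield on the $5,000 outlay: 5,212.00 / 5,000 − 1 = 0.042401 = 4.24%.

4.24%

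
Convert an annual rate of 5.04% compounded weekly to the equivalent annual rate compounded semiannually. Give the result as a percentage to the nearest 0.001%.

5.102%

EAR = (1 + 0.0504/52)^52 − 1 = 0.051666.
Solve (1 + r/2)^2 = 1.051666: r/2 = 1.051666^(1/2) − 1 = 0.025508, so r = 0.051015 = 5.102%.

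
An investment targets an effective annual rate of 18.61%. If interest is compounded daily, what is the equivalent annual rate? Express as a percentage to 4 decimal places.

17.0711%

(1 + r/365)^365 − 1 = 0.1861, so 1 + r/365 = 1.1861^(1/365).
r/365 = 0.000468, so r = 0.170711 = 17.0711%.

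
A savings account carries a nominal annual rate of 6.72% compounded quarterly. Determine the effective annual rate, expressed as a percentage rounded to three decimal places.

EAR = (1 + 0.0672/4)^4 − 1.
= 1.068912 − 1 = 6.891%.

6.891%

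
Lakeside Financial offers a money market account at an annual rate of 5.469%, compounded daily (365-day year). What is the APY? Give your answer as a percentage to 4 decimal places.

EAR = (1 + 0.05469/365)^365 − 1.
= 1.056209 − 1 = 5.6209%.

5.6209%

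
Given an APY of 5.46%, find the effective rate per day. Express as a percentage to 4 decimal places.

0.0146%

The per-day rate i satisfies (1 + i)^365 = 1 + 0.0546.
i = 1.0546^(1/365) − 1 = 0.0001457 = 0.0146%.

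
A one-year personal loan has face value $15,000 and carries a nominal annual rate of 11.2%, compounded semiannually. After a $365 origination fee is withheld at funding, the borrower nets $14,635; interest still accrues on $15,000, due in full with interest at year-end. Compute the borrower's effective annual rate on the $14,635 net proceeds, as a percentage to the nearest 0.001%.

14.295%

Amount owed after one year: 15,000 × (1 + 0.112/2)^2 = 15,000 × 1.115136 = $16,727.04.
Effective rate on net proceeds: 16,727.04 / 14,635 − 1 = 0.142948 = 14.295%.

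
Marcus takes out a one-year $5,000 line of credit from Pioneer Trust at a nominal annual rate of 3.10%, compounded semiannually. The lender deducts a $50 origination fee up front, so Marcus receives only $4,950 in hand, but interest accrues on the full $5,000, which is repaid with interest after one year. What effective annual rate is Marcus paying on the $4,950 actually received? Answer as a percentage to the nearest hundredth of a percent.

4.17%

Amount owed after one year: 5,000 × (1 + 0.0310/2)^2 = 5,000 × 1.031240 = $5,156.20.
Effective rate on net proceeds: 5,156.20 / 4,950 − 1 = 0.041657 = 4.17%.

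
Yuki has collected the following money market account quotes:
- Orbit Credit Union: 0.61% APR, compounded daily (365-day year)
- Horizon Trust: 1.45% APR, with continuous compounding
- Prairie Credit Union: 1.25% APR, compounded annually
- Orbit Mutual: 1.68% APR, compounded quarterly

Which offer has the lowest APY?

Orbit Credit Union: (1 + 0.0061/365)^365 − 1 = 0.612%
Horizon Trust: e^0.0145 − 1 = 1.461%
Prairie Credit Union: compounded annually, EAR = 1.250%
Orbit Mutual: (1 + 0.0168/4)^4 − 1 = 1.691%
The lowest effective annual rate is Orbit Credit Union at 0.612%.

Orbit Credit Union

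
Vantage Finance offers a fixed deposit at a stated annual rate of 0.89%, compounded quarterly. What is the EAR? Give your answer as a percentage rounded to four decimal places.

EAR = (1 + 0.0089/4)^4 − 1.
= (1 + 0.002225)^4 − 1 = 1.008930 − 1 = 0.8930%.

0.8930%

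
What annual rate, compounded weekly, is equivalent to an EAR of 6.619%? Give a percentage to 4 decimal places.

6.4131%

(1 + r/52)^52 − 1 = 0.06619, so 1 + r/52 = 1.06619^(1/52).
r/52 = 0.001233, so r = 0.064131 = 6.4131%.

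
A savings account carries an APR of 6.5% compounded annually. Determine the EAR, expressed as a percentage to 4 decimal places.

Annual compounding means the effective rate equals the nominal rate: 6.5000%.

6.5000%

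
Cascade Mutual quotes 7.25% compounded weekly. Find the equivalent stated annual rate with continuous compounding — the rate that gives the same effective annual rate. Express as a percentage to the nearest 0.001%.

7.245%

EAR = (1 + 0.0725/52)^52 − 1 = 0.075139.
Equivalent continuous rate: r = ln(1 + 0.075139) = 0.072450 = 7.245%.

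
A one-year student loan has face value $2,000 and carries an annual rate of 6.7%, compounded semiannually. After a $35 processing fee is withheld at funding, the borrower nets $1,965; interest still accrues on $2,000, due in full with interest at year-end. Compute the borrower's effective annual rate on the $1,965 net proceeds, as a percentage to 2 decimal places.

Amount owed after one year: 2,000 × (1 + 0.067/2)^2 = 2,000 × 1.068122 = $2,136.24.
Effective rate on net proceeds: 2,136.24 / 1,965 − 1 = 0.087147 = 8.71%.

8.71%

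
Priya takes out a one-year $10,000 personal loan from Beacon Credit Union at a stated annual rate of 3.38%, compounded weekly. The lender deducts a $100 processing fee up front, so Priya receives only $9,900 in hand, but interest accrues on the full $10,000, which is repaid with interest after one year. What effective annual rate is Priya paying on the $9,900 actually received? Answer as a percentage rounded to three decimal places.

4.481%

Amount owed after one year: 10,000 × (1 + 0.0338/52)^52 = 10,000 × 1.034366 = $10,343.66.
Effective rate on net proceeds: 10,343.66 / 9,900 − 1 = 0.044814 = 4.481%.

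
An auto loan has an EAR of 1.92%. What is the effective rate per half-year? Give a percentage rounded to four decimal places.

0.9554%

The per-half-year rate i satisfies (1 + i)^2 = 1 + 0.0192.
i = 1.0192^(1/2) − 1 = 0.0095544 = 0.9554%.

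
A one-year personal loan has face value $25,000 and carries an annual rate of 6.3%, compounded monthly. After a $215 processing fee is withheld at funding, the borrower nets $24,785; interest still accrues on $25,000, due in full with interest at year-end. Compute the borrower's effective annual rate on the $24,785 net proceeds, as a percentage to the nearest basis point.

Amount owed after one year: 25,000 × (1 + 0.063/12)^12 = 25,000 × 1.064851 = $26,621.28.
Effective rate on net proceeds: 26,621.28 / 24,785 − 1 = 0.074089 = 7.41%.

7.41%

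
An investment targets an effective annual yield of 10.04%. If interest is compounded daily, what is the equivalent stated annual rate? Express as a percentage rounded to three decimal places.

(1 + r/365)^365 − 1 = 0.1004, so 1 + r/365 = 1.1004^(1/365).
r/365 = 0.000262, so r = 0.095686 = 9.569%.

9.569%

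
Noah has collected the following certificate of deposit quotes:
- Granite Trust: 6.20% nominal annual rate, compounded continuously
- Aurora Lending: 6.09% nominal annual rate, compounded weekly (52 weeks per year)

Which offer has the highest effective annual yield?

Granite Trust: e^0.0620 − 1 = 6.396%
Aurora Lending: (1 + 0.0609/52)^52 − 1 = 6.275%
The highest effective annual rate is Granite Trust at 6.396%.

Granite Trust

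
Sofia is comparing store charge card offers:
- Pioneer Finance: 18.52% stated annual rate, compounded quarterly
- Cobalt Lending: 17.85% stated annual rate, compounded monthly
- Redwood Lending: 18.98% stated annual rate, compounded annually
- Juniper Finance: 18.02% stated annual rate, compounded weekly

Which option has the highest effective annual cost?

Pioneer Finance

Pioneer Finance: (1 + 0.1852/4)^4 − 1 = 19.846%
Cobalt Lending: (1 + 0.1785/12)^12 − 1 = 19.385%
Redwood Lending: compounded annually, EAR = 18.980%
Juniper Finance: (1 + 0.1802/52)^52 − 1 = 19.708%
The highest effective annual rate is Pioneer Finance at 19.846%.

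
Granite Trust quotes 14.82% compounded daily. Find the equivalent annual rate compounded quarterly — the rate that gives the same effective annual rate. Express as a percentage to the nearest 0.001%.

EAR = (1 + 0.1482/365)^365 − 1 = 0.159710.
Solve (1 + r/4)^4 = 1.159710: r/4 = 1.159710^(1/4) − 1 = 0.037737, so r = 0.150948 = 15.095%.

15.095%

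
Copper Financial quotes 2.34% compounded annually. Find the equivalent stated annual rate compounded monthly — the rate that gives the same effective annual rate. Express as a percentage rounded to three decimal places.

2.315%

Compounded annually, EAR = nominal = 0.023400.
Solve (1 + r/12)^12 = 1.023400: r/12 = 1.023400^(1/12) − 1 = 0.001929, so r = 0.023153 = 2.315%.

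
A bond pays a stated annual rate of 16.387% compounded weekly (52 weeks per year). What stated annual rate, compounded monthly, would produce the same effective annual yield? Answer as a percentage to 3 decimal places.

EAR = (1 + 0.16387/52)^52 − 1 = 0.177758.
Solve (1 + r/12)^12 = 1.177758: r/12 = 1.177758^(1/12) − 1 = 0.013728, so r = 0.164733 = 16.473%.

16.473%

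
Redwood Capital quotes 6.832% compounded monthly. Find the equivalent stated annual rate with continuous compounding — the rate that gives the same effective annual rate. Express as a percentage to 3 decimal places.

6.813%

EAR = (1 + 0.06832/12)^12 − 1 = 0.070500.
Equivalent continuous rate: r = ln(1 + 0.070500) = 0.068126 = 6.813%.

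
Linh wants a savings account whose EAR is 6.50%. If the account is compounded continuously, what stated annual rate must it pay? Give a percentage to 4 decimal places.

6.2975%

Continuous: nominal r satisfies e^r − 1 = 0.0650.
r = ln(1 + 0.0650) = ln(1.0650) = 0.062975 = 6.2975%.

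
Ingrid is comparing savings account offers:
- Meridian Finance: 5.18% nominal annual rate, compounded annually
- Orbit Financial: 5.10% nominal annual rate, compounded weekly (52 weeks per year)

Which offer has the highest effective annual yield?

Orbit Financial

Meridian Finance: compounded annually, EAR = 5.180%
Orbit Financial: (1 + 0.0510/52)^52 − 1 = 5.230%
The highest effective annual rate is Orbit Financial at 5.230%.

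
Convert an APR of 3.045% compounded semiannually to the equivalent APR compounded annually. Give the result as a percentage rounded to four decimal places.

3.0682%

EAR = (1 + 0.03045/2)^2 − 1 = 0.030682.
Compounded annually, the equivalent nominal rate is the EAR itself: 3.0682%.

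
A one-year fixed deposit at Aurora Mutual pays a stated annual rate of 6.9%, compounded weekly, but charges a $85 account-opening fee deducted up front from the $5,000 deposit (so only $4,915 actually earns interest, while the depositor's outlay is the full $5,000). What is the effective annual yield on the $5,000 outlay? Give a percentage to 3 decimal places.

5.317%

Value after one year: 4,915 × (1 + 0.069/52)^52 = 4,915 × 1.071387 = $5,265.87.
Effective yield on the $5,000 outlay: 5,265.87 / 5,000 − 1 = 0.053174 = 5.317%.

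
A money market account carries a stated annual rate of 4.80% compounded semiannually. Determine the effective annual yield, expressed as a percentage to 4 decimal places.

4.8576%

EAR = (1 + 0.0480/2)^2 − 1.
= (1 + 0.024000)^2 − 1 = 1.048576 − 1 = 4.8576%.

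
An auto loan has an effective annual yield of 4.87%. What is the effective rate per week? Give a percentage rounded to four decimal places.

The per-week rate i satisfies (1 + i)^52 = 1 + 0.0487.
i = 1.0487^(1/52) − 1 = 0.0009149 = 0.0915%.

0.0915%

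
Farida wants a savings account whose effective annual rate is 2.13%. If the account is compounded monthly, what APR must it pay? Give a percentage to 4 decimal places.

(1 + r/12)^12 − 1 = 0.0213, so 1 + r/12 = 1.0213^(1/12).
r/12 = 0.001758, so r = 0.021095 = 2.1095%.

2.1095%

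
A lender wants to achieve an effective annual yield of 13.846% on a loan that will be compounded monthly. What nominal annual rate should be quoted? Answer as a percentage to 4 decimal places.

13.0380%

(1 + r/12)^12 − 1 = 0.13846, so 1 + r/12 = 1.13846^(1/12).
r/12 = 0.010865, so r = 0.130380 = 13.0380%.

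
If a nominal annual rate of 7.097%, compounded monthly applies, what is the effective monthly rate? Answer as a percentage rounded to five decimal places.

With a nominal annual rate compounded monthly, the periodic rate is the nominal rate divided by 12.
i = 0.07097 / 12 = 0.0059142 = 0.59142%.

0.59142%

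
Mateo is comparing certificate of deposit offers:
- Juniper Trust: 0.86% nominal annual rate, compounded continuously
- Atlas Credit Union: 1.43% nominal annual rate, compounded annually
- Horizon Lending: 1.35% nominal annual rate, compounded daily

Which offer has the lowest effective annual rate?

Juniper Trust: e^0.0086 − 1 = 0.864%
Atlas Credit Union: compounded annually, EAR = 1.430%
Horizon Lending: (1 + 0.0135/365)^365 − 1 = 1.359%
The lowest effective annual rate is Juniper Trust at 0.864%.

Juniper Trust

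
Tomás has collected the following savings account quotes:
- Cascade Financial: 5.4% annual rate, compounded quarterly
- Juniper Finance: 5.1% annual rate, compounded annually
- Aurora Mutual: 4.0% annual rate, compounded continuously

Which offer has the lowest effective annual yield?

Aurora Mutual

Cascade Financial: (1 + 0.054/4)^4 − 1 = 5.510%
Juniper Finance: compounded annually, EAR = 5.100%
Aurora Mutual: e^0.040 − 1 = 4.081%
The lowest effective annual rate is Aurora Mutual at 4.081%.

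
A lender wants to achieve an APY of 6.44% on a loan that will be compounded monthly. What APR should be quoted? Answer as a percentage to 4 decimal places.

6.2574%

(1 + r/12)^12 − 1 = 0.0644, so 1 + r/12 = 1.0644^(1/12).
r/12 = 0.005214, so r = 0.062574 = 6.2574%.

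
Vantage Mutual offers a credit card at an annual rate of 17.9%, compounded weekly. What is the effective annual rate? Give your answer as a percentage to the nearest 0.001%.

EAR = (1 + 0.179/52)^52 − 1.
= 1.195653 − 1 = 19.565%.

19.565%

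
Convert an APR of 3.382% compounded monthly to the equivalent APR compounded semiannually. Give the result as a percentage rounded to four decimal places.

EAR = (1 + 0.03382/12)^12 − 1 = 0.034349.
Solve (1 + r/2)^2 = 1.034349: r/2 = 1.034349^(1/2) − 1 = 0.017030, so r = 0.034059 = 3.4059%.

3.4059%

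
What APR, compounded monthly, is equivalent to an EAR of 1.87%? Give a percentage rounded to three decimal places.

(1 + r/12)^12 − 1 = 0.0187, so 1 + r/12 = 1.0187^(1/12).
r/12 = 0.001545, so r = 0.018542 = 1.854%.

1.854%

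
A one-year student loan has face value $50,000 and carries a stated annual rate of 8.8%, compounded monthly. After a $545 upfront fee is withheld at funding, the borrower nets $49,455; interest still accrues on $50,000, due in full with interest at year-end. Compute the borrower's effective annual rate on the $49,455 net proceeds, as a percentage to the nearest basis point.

10.37%

Amount owed after one year: 50,000 × (1 + 0.088/12)^12 = 50,000 × 1.091638 = $54,581.88.
Effective rate on net proceeds: 54,581.88 / 49,455 − 1 = 0.103668 = 10.37%.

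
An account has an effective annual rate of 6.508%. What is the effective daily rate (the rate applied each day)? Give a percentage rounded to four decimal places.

The per-day rate i satisfies (1 + i)^365 = 1 + 0.06508.
i = 1.06508^(1/365) − 1 = 0.0001728 = 0.0173%.

0.0173%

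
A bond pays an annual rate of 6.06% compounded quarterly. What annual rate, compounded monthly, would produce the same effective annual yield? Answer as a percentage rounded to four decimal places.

EAR = (1 + 0.0606/4)^4 − 1 = 0.061991.
Solve (1 + r/12)^12 = 1.061991: r/12 = 1.061991^(1/12) − 1 = 0.005025, so r = 0.060297 = 6.0297%.

6.0297%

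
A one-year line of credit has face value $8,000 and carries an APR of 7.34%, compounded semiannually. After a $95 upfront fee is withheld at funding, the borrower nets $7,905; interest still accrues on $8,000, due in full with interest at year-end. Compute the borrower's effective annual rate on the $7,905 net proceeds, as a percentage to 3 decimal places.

8.766%

Amount owed after one year: 8,000 × (1 + 0.0734/2)^2 = 8,000 × 1.074747 = $8,597.98.
Effective rate on net proceeds: 8,597.98 / 7,905 − 1 = 0.087663 = 8.766%.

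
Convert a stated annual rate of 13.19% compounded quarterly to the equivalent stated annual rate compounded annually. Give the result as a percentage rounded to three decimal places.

13.857%

EAR = (1 + 0.1319/4)^4 − 1 = 0.138569.
Compounded annually, the equivalent nominal rate is the EAR itself: 13.857%.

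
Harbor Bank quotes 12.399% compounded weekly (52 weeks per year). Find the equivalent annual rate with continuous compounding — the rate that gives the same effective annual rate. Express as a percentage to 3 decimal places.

12.384%

EAR = (1 + 0.12399/52)^52 − 1 = 0.131837.
Equivalent continuous rate: r = ln(1 + 0.131837) = 0.123842 = 12.384%.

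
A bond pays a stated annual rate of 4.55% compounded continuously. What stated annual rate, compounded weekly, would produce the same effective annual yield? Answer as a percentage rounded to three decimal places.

4.552%

EAR under continuous compounding: e^0.0455 − 1 = 0.046551.
Solve (1 + r/52)^52 = 1.046551: r/52 = 1.046551^(1/52) − 1 = 0.000875, so r = 0.045520 = 4.552%.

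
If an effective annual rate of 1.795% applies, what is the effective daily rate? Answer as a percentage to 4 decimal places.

0.0049%

The per-day rate i satisfies (1 + i)^365 = 1 + 0.01795.
i = 1.01795^(1/365) − 1 = 0.0000487 = 0.0049%.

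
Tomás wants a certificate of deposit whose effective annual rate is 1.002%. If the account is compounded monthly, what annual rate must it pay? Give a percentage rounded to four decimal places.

(1 + r/12)^12 − 1 = 0.01002, so 1 + r/12 = 1.01002^(1/12).
r/12 = 0.000831, so r = 0.009974 = 0.9974%.

0.9974%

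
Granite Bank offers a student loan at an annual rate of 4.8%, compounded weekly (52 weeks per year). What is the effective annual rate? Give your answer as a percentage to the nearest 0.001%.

EAR = (1 + 0.048/52)^52 − 1.
= (1 + 0.000923)^52 − 1 = 1.049147 − 1 = 4.915%.

4.915%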